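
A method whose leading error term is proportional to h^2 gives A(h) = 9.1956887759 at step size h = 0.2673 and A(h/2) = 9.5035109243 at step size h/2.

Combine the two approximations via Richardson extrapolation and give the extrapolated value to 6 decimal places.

The method has order 2: 2^2 = 4.
Numerator 4·A(h/2) − A(h) = 4·9.5035109243 − 9.1956887759 = 28.8183549213
Denominator 4 − 1 = 3.
28.8183549213 ÷ 3 = 9.6061183071
Shift from A(h/2): +0.1026073828.

9.606118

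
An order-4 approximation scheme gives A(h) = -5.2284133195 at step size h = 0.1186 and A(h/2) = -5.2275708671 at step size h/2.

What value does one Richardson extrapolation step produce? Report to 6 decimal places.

With r = 4 the leading error scales as h^4, so the weight is 2^4 = 16.
2^4×A(h/2) = -83.6411338736; minus A(h) gives -78.4127205541.
(16×(-5.2275708671) − (-5.2284133195))/(16 − 1) = -5.2275147036

-5.227515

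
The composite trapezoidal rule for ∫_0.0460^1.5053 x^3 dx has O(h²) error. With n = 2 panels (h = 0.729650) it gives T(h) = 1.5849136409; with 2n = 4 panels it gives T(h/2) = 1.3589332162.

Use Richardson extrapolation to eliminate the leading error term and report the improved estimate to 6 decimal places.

r = 2, so 2^r = 4.
Numerator 4 × A(h/2) − A(h) = 4 × 1.3589332162 − 1.5849136409 = 3.8508192239
Extrapolated: 3.8508192239 / 3 = 1.2836064080

1.283606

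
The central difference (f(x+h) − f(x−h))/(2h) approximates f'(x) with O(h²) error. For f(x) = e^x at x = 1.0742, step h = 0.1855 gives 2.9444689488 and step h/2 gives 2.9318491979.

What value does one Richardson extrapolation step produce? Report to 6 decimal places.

With r = 2 the leading error scales as h^2, so the weight is 2^2 = 4.
4 × 2.9318491979 = 11.7273967916; 11.7273967916 − 2.9444689488 = 8.7829278428
Divide by 2^2 − 1 = 3.
Result: 2.9276426143
Correction |R − A(h/2)| = 4.207e-03; gap |A(h/2) − A(h)| = 1.262e-02.

2.927643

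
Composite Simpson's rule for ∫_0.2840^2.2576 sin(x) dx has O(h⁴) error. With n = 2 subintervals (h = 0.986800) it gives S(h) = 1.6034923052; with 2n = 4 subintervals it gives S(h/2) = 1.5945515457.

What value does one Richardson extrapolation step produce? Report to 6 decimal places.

1.593955

With r = 4 the leading error scales as h^4, so the weight is 2^4 = 16.
16 × 1.5945515457 − 1.6034923052 = 23.9093324260
R = 23.9093324260/15 = 1.5939554951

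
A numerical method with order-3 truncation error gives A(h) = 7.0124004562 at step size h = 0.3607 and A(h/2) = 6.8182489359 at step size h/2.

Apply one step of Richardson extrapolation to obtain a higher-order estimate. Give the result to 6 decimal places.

The method has order 3: 2^3 = 8.
8*6.8182489359 = 54.5459914872; 54.5459914872 − 7.0124004562 = 47.5335910310
R = 47.5335910310/7 = 6.7905130044
Shift from A(h/2): −0.0277359315.

6.790513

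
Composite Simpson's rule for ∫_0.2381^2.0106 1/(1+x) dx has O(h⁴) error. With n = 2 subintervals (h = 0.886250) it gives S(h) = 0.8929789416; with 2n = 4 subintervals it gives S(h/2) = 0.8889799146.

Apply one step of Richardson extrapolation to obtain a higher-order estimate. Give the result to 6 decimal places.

Order 4 gives 2^r = 16 and 2^r − 1 = 15.
Top: 16(0.8889799146) − (0.8929789416) = 13.3306996920
13.3306996920 ÷ 15 = 0.8887133128
Correction |R − A(h/2)| = 2.666e-04; gap |A(h/2) − A(h)| = 3.999e-03.

0.888713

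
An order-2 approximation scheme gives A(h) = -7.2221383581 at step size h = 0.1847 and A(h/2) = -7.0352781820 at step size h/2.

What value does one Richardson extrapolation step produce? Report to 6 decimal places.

Error is O(h^2); halving h shrinks it by 2^2 = 4.
Numerator 4×A(h/2) − A(h) = 4×(-7.0352781820) − (-7.2221383581) = -20.9189743699
(4×(-7.0352781820) − (-7.2221383581))/(4 − 1) = -6.9729914566
Shift from A(h/2): +0.0622867254.

-6.972991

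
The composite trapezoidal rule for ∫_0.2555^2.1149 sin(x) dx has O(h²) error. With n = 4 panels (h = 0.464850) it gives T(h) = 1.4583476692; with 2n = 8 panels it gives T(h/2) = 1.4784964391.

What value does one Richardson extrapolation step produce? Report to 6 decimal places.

1.485213

r = 2: numerator weight 4, denominator 3.
4·1.4784964391 = 5.9139857564; 5.9139857564 − 1.4583476692 = 4.4556380872
4.4556380872 ÷ 3 = 1.4852126957
Gap between inputs: 2.015e-02; correction applied: +0.0067162566.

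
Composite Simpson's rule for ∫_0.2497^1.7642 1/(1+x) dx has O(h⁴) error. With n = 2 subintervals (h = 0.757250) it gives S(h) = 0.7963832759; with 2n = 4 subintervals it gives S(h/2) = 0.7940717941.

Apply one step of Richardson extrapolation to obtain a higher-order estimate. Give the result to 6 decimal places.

0.793918

r = 4: numerator weight 16, denominator 15.
16×0.7940717941 = 12.7051487056; 12.7051487056 − 0.7963832759 = 11.9087654297
(16×0.7940717941 − 0.7963832759)/(16 − 1) = 0.7939176953
Gap between inputs: 2.311e-03; correction applied: −0.0001540988.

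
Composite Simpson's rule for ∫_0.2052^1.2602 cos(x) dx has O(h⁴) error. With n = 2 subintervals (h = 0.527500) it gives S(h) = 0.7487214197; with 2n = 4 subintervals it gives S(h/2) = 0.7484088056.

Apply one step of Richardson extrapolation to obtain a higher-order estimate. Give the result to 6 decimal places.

Order 4 gives 2^r = 16 and 2^r − 1 = 15.
16·0.7484088056 = 11.9745408896; 11.9745408896 − 0.7487214197 = 11.2258194699
Divide by 2^4 − 1 = 15.
So the Richardson estimate is 0.7483879647.

0.748388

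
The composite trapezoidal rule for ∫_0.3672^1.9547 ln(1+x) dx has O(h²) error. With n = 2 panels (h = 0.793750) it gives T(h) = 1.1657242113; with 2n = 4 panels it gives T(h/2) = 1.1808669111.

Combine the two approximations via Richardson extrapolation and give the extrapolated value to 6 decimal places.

1.185914

Error is O(h^2); halving h shrinks it by 2^2 = 4.
2^2·A(h/2) = 4.7234676444; minus A(h) gives 3.5577434331.
(4·1.1808669111 − 1.1657242113)/(4 − 1) = 1.1859144777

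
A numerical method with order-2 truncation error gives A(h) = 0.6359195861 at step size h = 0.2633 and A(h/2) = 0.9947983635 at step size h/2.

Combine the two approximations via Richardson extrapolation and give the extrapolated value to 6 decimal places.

1.114425

r = 2, so 2^r = 4.
Weighted: 3.9791934540 − 0.6359195861 = 3.3432738679
Denominator 4 − 1 = 3.
3.3432738679 ÷ 3 = 1.1144246226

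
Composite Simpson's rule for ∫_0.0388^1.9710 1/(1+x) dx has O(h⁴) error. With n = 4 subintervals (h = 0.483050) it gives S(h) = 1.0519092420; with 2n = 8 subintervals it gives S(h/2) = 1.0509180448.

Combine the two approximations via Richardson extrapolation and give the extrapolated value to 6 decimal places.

r = 4: numerator weight 16, denominator 15.
2^4 × A(h/2) = 16.8146887168; minus A(h) gives 15.7627794748.
R = 15.7627794748/15 = 1.0508519650

1.050852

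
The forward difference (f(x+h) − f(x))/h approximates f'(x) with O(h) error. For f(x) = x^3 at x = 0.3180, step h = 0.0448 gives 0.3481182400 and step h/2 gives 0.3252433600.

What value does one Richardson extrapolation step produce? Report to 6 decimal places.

0.302368

r = 1, so 2^r = 2.
2^1·A(h/2) = 0.6504867200; minus A(h) gives 0.3023684800.
(2·0.3252433600 − 0.3481182400)/(2 − 1) = 0.3023684800
Gap between inputs: 2.287e-02; correction applied: −0.0228748800.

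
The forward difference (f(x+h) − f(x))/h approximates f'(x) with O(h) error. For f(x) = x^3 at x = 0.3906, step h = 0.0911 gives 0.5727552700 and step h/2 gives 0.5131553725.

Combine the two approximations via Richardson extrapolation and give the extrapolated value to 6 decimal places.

r = 1: numerator weight 2, denominator 1.
2^1×A(h/2) = 1.0263107450; minus A(h) gives 0.4535554750.
Extrapolated: 0.4535554750 / 1 = 0.4535554750
Correction |R − A(h/2)| = 5.960e-02; gap |A(h/2) − A(h)| = 5.960e-02.

0.453555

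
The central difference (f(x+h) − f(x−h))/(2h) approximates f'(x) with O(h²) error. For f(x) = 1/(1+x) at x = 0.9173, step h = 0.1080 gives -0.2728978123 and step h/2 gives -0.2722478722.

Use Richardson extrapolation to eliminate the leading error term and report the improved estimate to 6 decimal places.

Leading term ∝ h^2; use weight 4 = 2^2.
Difference of the inputs: -0.2722478722 − (-0.2728978123) = 0.0006499401
Divide by 2^2 − 1 = 3: 0.0006499401/3 = 0.0002166467
R = A(h/2) + (A(h/2) − A(h))/3 = -0.2722478722 + 0.0002166467 = -0.2720312255
Gap between inputs: 6.499e-04; correction applied: +0.0002166467.

-0.272031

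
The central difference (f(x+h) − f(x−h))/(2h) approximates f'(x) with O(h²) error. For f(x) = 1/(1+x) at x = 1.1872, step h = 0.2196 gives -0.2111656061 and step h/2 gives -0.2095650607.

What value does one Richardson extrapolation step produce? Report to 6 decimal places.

Error is O(h^2); halving h shrinks it by 2^2 = 4.
4×(-0.2095650607) = -0.8382602428; subtract (-0.2111656061) → -0.6270946367
Divide by 2^2 − 1 = 3.
Result: -0.2090315456

-0.209032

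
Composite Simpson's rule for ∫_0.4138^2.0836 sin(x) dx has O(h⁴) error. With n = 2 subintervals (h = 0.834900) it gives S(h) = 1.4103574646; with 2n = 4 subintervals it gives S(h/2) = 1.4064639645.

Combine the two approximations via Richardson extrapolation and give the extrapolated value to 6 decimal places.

Leading term ∝ h^4; use weight 16 = 2^4.
Difference of the inputs: 1.4064639645 − 1.4103574646 = -0.0038935001
Divide by 2^4 − 1 = 15: (-0.0038935001)/15 = -0.0002595667
R = A(h/2) + (A(h/2) − A(h))/15 = 1.4064639645 − 0.0002595667 = 1.4062043978
Shift from A(h/2): −0.0002595667.

1.406204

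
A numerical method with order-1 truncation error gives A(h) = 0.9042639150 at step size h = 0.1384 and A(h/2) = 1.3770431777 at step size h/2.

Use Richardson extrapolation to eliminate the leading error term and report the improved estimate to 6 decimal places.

Method order is 1; weight 2^1 = 2.
Weighted: 2.7540863554 − 0.9042639150 = 1.8498224404
Denominator 2 − 1 = 1.
1.8498224404 ÷ 1 = 1.8498224404
Shift from A(h/2): +0.4727792627.

1.849822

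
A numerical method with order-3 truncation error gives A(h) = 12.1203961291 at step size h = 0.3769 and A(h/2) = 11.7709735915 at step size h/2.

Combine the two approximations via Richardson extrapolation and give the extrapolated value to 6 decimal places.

11.721056

r = 3: numerator weight 8, denominator 7.
8·11.7709735915 = 94.1677887320; subtract 12.1203961291 → 82.0473926029
(8·11.7709735915 − 12.1203961291)/(8 − 1) = 11.7210560861
Shift from A(h/2): −0.0499175054.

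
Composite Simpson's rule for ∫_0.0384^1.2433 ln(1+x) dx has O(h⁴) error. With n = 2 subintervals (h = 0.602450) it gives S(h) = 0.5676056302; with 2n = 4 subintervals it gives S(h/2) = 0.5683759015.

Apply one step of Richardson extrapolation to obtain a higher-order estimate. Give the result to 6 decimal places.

The method has order 4: 2^4 = 16.
Top: 16(0.5683759015) − (0.5676056302) = 8.5264087938
Divide by 2^4 − 1 = 15.
8.5264087938 ÷ 15 = 0.5684272529

0.568427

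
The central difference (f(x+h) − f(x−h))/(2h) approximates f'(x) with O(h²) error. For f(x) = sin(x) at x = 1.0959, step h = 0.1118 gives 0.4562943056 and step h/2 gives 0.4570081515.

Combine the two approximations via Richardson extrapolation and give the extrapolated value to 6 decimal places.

0.457246

Error is O(h^2); halving h shrinks it by 2^2 = 4.
Numerator 4·A(h/2) − A(h) = 4·0.4570081515 − 0.4562943056 = 1.3717383004
R = 1.3717383004/3 = 0.4572461001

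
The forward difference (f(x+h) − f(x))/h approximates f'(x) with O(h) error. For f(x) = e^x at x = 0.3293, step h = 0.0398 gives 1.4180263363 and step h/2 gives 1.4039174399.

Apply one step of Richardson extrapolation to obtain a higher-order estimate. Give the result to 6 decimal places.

1.389809

r = 1, so 2^r = 2.
A(h/2) − A(h) = 1.4039174399 − 1.4180263363 = -0.0141088964
Divide by 2^1 − 1 = 1: (-0.0141088964)/1 = -0.0141088964
R = 1.4039174399 − 0.0141088964 = 1.3898085435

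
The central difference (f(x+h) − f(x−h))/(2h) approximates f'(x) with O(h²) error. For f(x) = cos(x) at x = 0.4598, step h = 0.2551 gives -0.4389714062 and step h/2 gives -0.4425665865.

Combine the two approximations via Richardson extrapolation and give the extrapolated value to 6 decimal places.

Method order is 2; weight 2^2 = 4.
Weighted: (-1.7702663460) − (-0.4389714062) = -1.3312949398
Denominator 4 − 1 = 3.
Result: -0.4437649799

-0.443765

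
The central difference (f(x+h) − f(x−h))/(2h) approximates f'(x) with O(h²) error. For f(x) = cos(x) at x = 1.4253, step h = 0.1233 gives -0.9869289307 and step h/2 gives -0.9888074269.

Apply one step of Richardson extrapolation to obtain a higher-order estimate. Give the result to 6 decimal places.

Error is O(h^2); halving h shrinks it by 2^2 = 4.
4*(-0.9888074269) = -3.9552297076; subtract (-0.9869289307) → -2.9683007769
Divide by 2^2 − 1 = 3.
(4*(-0.9888074269) − (-0.9869289307))/(4 − 1) = -0.9894335923
Shift from A(h/2): −0.0006261654.

-0.989434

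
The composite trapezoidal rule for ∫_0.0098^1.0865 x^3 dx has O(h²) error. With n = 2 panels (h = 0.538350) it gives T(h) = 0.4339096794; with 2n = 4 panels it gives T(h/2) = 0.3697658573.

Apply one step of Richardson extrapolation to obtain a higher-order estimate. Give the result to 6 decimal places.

0.348385

Leading term ∝ h^2; use weight 4 = 2^2.
Numerator 4·A(h/2) − A(h) = 4·0.3697658573 − 0.4339096794 = 1.0451537498
Denominator 4 − 1 = 3.
So the Richardson estimate is 0.3483845833.
Gap between inputs: 6.414e-02; correction applied: −0.0213812740.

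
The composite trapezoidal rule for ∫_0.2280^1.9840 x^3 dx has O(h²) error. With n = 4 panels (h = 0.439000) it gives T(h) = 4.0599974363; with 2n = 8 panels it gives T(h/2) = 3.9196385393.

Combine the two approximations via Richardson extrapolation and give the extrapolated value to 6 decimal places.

Leading term ∝ h^2; use weight 4 = 2^2.
2^2×A(h/2) = 15.6785541572; minus A(h) gives 11.6185567209.
Extrapolated: 11.6185567209 / 3 = 3.8728522403

3.872852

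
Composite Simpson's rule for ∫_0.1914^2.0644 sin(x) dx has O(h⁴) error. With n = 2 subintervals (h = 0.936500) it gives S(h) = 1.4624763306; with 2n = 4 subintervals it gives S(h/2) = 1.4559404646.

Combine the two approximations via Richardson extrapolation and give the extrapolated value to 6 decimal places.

1.455505

Leading term ∝ h^4; use weight 16 = 2^4.
Top: 16(1.4559404646) − (1.4624763306) = 21.8325711030
(16 × 1.4559404646 − 1.4624763306)/(16 − 1) = 1.4555047402
Correction |R − A(h/2)| = 4.357e-04; gap |A(h/2) − A(h)| = 6.536e-03.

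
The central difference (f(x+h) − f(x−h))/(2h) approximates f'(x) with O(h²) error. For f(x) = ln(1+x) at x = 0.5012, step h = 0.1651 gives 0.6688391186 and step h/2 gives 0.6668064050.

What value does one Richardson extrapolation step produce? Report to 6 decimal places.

Leading term ∝ h^2; use weight 4 = 2^2.
4*0.6668064050 − 0.6688391186 = 1.9983865014
Divide by 2^2 − 1 = 3.
(4*0.6668064050 − 0.6688391186)/(4 − 1) = 0.6661288338

0.666129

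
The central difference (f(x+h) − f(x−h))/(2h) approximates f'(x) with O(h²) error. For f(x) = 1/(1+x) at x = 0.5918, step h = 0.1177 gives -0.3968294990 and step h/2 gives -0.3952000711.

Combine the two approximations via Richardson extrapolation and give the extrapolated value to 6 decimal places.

The method has order 2: 2^2 = 4.
4*(-0.3952000711) = -1.5808002844; subtract (-0.3968294990) → -1.1839707854
Divide by 2^2 − 1 = 3.
(4*(-0.3952000711) − (-0.3968294990))/(4 − 1) = -0.3946569285
Correction |R − A(h/2)| = 5.431e-04; gap |A(h/2) − A(h)| = 1.629e-03.

-0.394657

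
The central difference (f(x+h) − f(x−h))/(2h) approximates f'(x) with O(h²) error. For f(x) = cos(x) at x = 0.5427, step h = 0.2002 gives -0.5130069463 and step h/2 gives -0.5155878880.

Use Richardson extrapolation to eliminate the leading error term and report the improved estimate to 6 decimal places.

-0.516448

Leading term ∝ h^2; use weight 4 = 2^2.
Numerator 4·A(h/2) − A(h) = 4·(-0.5155878880) − (-0.5130069463) = -1.5493446057
Divide by 2^2 − 1 = 3.
(-1.5493446057) ÷ 3 = -0.5164482019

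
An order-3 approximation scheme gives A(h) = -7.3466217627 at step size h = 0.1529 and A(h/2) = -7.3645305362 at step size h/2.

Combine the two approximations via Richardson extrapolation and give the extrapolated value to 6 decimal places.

-7.367089

r = 3, so 2^r = 8.
8*(-7.3645305362) = -58.9162442896; subtract (-7.3466217627) → -51.5696225269
Divide by 2^3 − 1 = 7.
So the Richardson estimate is -7.3670889324.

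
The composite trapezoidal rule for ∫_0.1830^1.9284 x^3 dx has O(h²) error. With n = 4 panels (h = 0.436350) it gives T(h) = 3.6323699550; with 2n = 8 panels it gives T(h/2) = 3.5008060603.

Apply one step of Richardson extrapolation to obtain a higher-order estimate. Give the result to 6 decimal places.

r = 2, so 2^r = 4.
Weighted: 14.0032242412 − 3.6323699550 = 10.3708542862
Extrapolated: 10.3708542862 / 3 = 3.4569514287
Gap between inputs: 1.316e-01; correction applied: −0.0438546316.

3.456951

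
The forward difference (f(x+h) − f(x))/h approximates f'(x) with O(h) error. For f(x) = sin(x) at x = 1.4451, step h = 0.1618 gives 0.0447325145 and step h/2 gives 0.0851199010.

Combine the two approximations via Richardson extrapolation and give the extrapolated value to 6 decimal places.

With r = 1 the leading error scales as h^1, so the weight is 2^1 = 2.
Numerator 2*A(h/2) − A(h) = 2*0.0851199010 − 0.0447325145 = 0.1255072875
Extrapolated: 0.1255072875 / 1 = 0.1255072875

0.125507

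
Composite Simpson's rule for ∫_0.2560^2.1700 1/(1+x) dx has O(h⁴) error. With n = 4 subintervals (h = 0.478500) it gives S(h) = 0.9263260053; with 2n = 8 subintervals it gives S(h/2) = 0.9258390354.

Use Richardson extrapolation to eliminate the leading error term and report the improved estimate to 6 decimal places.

Leading term ∝ h^4; use weight 16 = 2^4.
Top: 16(0.9258390354) − (0.9263260053) = 13.8870985611
13.8870985611 ÷ 15 = 0.9258065707

0.925807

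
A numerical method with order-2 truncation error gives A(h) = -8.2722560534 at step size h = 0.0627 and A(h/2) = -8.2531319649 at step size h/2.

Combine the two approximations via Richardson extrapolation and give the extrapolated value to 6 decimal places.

-8.246757

r = 2: numerator weight 4, denominator 3.
Numerator 4·A(h/2) − A(h) = 4·(-8.2531319649) − (-8.2722560534) = -24.7402718062
Divide by 2^2 − 1 = 3.
(4·(-8.2531319649) − (-8.2722560534))/(4 − 1) = -8.2467572687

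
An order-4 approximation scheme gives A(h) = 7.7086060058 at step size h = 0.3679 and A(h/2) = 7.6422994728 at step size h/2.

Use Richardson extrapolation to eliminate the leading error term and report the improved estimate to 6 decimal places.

With r = 4 the leading error scales as h^4, so the weight is 2^4 = 16.
16 × 7.6422994728 = 122.2767915648; 122.2767915648 − 7.7086060058 = 114.5681855590
Extrapolated: 114.5681855590 / 15 = 7.6378790373
Shift from A(h/2): −0.0044204355.

7.637879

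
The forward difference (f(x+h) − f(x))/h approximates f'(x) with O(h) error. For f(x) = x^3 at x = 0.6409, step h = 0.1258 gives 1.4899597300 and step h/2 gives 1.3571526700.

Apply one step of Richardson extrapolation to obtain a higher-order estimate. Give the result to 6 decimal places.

Method order is 1; weight 2^1 = 2.
Top: 2(1.3571526700) − (1.4899597300) = 1.2243456100
R = 1.2243456100/1 = 1.2243456100

1.224346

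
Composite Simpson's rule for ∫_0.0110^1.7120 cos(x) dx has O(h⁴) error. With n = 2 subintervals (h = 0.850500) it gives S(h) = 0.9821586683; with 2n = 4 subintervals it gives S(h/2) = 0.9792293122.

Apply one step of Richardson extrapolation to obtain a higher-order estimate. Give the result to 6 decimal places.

Order 4 gives 2^r = 16 and 2^r − 1 = 15.
16×0.9792293122 = 15.6676689952; subtract 0.9821586683 → 14.6855103269
14.6855103269 ÷ 15 = 0.9790340218
Gap between inputs: 2.929e-03; correction applied: −0.0001952904.

0.979034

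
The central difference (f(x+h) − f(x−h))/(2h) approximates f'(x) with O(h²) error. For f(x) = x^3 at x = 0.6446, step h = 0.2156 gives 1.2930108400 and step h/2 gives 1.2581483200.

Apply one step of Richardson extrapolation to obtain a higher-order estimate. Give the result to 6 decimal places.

1.246527

r = 2, so 2^r = 4.
Difference of the inputs: 1.2581483200 − 1.2930108400 = -0.0348625200
Correction (A(h/2) − A(h))/(4 − 1) = (-0.0348625200)/3 = -0.0116208400
R = A(h/2) + (A(h/2) − A(h))/3 = 1.2581483200 − 0.0116208400 = 1.2465274800
Shift from A(h/2): −0.0116208400.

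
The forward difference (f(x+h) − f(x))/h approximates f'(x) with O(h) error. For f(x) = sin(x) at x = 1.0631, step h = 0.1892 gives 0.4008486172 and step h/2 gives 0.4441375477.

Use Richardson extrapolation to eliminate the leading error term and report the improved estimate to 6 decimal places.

0.487426

r = 1: numerator weight 2, denominator 1.
2·0.4441375477 = 0.8882750954; subtract 0.4008486172 → 0.4874264782
Divide by 2^1 − 1 = 1.
(2·0.4441375477 − 0.4008486172)/(2 − 1) = 0.4874264782
Gap between inputs: 4.329e-02; correction applied: +0.0432889305.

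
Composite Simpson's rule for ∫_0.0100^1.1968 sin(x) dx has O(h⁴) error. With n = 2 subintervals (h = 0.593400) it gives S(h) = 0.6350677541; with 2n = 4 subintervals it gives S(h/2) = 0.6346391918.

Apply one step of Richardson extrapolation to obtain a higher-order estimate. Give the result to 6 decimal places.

0.634611

Method order is 4; weight 2^4 = 16.
Top: 16(0.6346391918) − (0.6350677541) = 9.5191593147
9.5191593147 ÷ 15 = 0.6346106210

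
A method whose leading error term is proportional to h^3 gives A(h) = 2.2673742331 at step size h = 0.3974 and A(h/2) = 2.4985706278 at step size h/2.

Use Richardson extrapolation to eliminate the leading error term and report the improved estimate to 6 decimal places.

Order 3 gives 2^r = 8 and 2^r − 1 = 7.
Top: 8(2.4985706278) − (2.2673742331) = 17.7211907893
Denominator 8 − 1 = 7.
17.7211907893 ÷ 7 = 2.5315986842
Shift from A(h/2): +0.0330280564.

2.531599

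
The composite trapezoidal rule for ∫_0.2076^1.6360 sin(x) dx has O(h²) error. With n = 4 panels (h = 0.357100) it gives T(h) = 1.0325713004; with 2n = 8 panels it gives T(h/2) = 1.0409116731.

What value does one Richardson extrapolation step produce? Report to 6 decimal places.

1.043692

Order 2 gives 2^r = 4 and 2^r − 1 = 3.
Difference of the inputs: 1.0409116731 − 1.0325713004 = 0.0083403727
Correction (A(h/2) − A(h))/(4 − 1) = 0.0083403727/3 = 0.0027801242
R = A(h/2) + (A(h/2) − A(h))/3 = 1.0409116731 + 0.0027801242 = 1.0436917973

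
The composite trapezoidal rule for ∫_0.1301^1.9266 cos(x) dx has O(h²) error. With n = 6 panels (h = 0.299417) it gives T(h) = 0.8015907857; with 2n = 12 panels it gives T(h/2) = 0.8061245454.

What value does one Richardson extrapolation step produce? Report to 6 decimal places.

0.807636

With r = 2 the leading error scales as h^2, so the weight is 2^2 = 4.
Top: 4(0.8061245454) − (0.8015907857) = 2.4229073959
Extrapolated: 2.4229073959 / 3 = 0.8076357986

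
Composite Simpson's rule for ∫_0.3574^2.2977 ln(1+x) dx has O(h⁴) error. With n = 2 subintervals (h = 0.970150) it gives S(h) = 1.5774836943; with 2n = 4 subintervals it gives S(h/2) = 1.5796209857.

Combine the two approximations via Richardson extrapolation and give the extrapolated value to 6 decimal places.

Method order is 4; weight 2^4 = 16.
2^4·A(h/2) = 25.2739357712; minus A(h) gives 23.6964520769.
Divide by 2^4 − 1 = 15.
Extrapolated: 23.6964520769 / 15 = 1.5797634718
Shift from A(h/2): +0.0001424861.

1.579763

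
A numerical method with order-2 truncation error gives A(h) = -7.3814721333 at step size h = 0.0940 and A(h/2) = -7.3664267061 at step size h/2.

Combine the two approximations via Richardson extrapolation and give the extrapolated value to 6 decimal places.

r = 2: numerator weight 4, denominator 3.
Weighted: (-29.4657068244) − (-7.3814721333) = -22.0842346911
R = (-22.0842346911)/3 = -7.3614115637

-7.361412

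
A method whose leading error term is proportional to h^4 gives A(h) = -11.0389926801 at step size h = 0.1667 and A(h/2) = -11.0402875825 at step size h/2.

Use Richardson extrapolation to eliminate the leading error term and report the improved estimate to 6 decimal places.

The method has order 4: 2^4 = 16.
Top: 16(-11.0402875825) − (-11.0389926801) = -165.6056086399
R = (-165.6056086399)/15 = -11.0403739093

-11.040374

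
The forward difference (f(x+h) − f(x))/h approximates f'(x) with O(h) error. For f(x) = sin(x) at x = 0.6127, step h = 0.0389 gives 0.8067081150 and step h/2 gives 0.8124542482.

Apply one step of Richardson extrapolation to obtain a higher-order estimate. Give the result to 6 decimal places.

0.818200

Order 1 gives 2^r = 2 and 2^r − 1 = 1.
2×0.8124542482 = 1.6249084964; 1.6249084964 − 0.8067081150 = 0.8182003814
Divide by 2^1 − 1 = 1.
0.8182003814 ÷ 1 = 0.8182003814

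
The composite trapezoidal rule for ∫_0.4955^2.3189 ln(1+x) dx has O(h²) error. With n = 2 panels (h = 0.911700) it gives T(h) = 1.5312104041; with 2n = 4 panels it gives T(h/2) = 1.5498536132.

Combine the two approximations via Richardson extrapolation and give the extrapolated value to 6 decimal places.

1.556068

The method has order 2: 2^2 = 4.
4×1.5498536132 = 6.1994144528; 6.1994144528 − 1.5312104041 = 4.6682040487
(4×1.5498536132 − 1.5312104041)/(4 − 1) = 1.5560680162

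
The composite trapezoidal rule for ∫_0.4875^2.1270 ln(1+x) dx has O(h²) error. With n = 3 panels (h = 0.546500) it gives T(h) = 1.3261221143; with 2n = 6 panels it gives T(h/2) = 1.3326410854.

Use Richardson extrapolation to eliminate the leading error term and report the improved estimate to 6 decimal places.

With r = 2 the leading error scales as h^2, so the weight is 2^2 = 4.
Weighted: 5.3305643416 − 1.3261221143 = 4.0044422273
Denominator 4 − 1 = 3.
Extrapolated: 4.0044422273 / 3 = 1.3348140758
Gap between inputs: 6.519e-03; correction applied: +0.0021729904.

1.334814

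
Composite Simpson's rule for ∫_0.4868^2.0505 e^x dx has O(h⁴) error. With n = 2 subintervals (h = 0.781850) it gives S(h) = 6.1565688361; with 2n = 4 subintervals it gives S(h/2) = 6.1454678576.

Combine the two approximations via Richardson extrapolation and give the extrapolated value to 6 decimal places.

r = 4: numerator weight 16, denominator 15.
Top: 16(6.1454678576) − (6.1565688361) = 92.1709168855
R = 92.1709168855/15 = 6.1447277924
Shift from A(h/2): −0.0007400652.

6.144728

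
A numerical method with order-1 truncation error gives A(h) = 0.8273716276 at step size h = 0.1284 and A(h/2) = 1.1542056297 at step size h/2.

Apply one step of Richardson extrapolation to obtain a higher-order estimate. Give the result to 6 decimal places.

1.481040

r = 1, so 2^r = 2.
2×1.1542056297 = 2.3084112594; 2.3084112594 − 0.8273716276 = 1.4810396318
Denominator 2 − 1 = 1.
Extrapolated: 1.4810396318 / 1 = 1.4810396318
Gap between inputs: 3.268e-01; correction applied: +0.3268340021.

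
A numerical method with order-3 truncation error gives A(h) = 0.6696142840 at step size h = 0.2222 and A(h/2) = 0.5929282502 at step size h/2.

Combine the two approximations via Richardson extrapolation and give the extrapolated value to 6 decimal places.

r = 3, so 2^r = 8.
Weighted: 4.7434260016 − 0.6696142840 = 4.0738117176
Divide by 2^3 − 1 = 7.
(8×0.5929282502 − 0.6696142840)/(8 − 1) = 0.5819731025
Gap between inputs: 7.669e-02; correction applied: −0.0109551477.

0.581973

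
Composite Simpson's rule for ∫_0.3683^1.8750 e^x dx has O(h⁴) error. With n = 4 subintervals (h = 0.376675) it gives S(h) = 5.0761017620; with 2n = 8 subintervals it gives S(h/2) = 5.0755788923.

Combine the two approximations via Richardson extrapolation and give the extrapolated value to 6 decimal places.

5.075544

r = 4: numerator weight 16, denominator 15.
16·5.0755788923 − 5.0761017620 = 76.1331605148
76.1331605148 ÷ 15 = 5.0755440343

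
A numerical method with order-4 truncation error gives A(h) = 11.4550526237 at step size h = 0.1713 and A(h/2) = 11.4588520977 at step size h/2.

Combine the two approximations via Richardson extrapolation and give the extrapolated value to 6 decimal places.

Error is O(h^4); halving h shrinks it by 2^4 = 16.
16*11.4588520977 = 183.3416335632; subtract 11.4550526237 → 171.8865809395
Denominator 16 − 1 = 15.
171.8865809395 ÷ 15 = 11.4591053960

11.459105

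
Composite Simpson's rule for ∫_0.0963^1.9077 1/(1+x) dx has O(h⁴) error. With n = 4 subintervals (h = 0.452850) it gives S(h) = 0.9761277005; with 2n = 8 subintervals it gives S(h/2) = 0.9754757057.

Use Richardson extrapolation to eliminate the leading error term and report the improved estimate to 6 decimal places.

r = 4, so 2^r = 16.
A(h/2) − A(h) = 0.9754757057 − 0.9761277005 = -0.0006519948
Correction (A(h/2) − A(h))/(16 − 1) = (-0.0006519948)/15 = -0.0000434663
R = 0.9754757057 − 0.0000434663 = 0.9754322394
Gap between inputs: 6.520e-04; correction applied: −0.0000434663.

0.975432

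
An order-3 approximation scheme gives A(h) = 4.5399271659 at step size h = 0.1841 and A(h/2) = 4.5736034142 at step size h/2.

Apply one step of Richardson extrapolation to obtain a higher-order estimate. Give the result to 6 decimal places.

4.578414

With r = 3 the leading error scales as h^3, so the weight is 2^3 = 8.
8×4.5736034142 = 36.5888273136; subtract 4.5399271659 → 32.0489001477
R = 32.0489001477/7 = 4.5784143068
Gap between inputs: 3.368e-02; correction applied: +0.0048108926.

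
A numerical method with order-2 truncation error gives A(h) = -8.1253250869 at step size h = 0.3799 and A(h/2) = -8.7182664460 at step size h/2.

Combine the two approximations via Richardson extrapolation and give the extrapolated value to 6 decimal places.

Error is O(h^2); halving h shrinks it by 2^2 = 4.
Top: 4(-8.7182664460) − (-8.1253250869) = -26.7477406971
Divide by 2^2 − 1 = 3.
R = (-26.7477406971)/3 = -8.9159135657
Correction |R − A(h/2)| = 1.976e-01; gap |A(h/2) − A(h)| = 5.929e-01.

-8.915914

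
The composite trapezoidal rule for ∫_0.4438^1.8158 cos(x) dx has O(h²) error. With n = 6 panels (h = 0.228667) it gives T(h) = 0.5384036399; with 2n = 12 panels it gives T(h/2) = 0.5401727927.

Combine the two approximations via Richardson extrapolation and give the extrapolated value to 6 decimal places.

Error is O(h^2); halving h shrinks it by 2^2 = 4.
Difference of the inputs: 0.5401727927 − 0.5384036399 = 0.0017691528
Divide by 2^2 − 1 = 3: 0.0017691528/3 = 0.0005897176
R = A(h/2) + (A(h/2) − A(h))/3 = 0.5401727927 + 0.0005897176 = 0.5407625103

0.540763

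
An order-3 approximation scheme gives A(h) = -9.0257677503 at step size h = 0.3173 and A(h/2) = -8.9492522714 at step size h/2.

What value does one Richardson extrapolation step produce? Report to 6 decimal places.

Leading term ∝ h^3; use weight 8 = 2^3.
8·(-8.9492522714) = -71.5940181712; subtract (-9.0257677503) → -62.5682504209
Extrapolated: (-62.5682504209) / 7 = -8.9383214887
Gap between inputs: 7.652e-02; correction applied: +0.0109307827.

-8.938321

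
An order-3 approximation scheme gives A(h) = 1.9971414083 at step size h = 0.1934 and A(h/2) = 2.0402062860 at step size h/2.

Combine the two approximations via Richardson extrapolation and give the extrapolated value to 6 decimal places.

Method order is 3; weight 2^3 = 8.
Top: 8(2.0402062860) − (1.9971414083) = 14.3245088797
Denominator 8 − 1 = 7.
(8×2.0402062860 − 1.9971414083)/(8 − 1) = 2.0463584114

2.046358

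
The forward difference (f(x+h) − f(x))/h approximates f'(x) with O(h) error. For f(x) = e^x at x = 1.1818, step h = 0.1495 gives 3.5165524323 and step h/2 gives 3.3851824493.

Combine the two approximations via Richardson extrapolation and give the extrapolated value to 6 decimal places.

r = 1: numerator weight 2, denominator 1.
2*3.3851824493 = 6.7703648986; subtract 3.5165524323 → 3.2538124663
Divide by 2^1 − 1 = 1.
3.2538124663 ÷ 1 = 3.2538124663
Shift from A(h/2): −0.1313699830.

3.253812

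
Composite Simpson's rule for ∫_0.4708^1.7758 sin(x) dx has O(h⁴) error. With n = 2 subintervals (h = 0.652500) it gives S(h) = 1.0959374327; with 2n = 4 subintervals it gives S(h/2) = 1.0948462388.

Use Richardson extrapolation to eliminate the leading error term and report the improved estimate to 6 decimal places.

1.094773

r = 4, so 2^r = 16.
Numerator 16*A(h/2) − A(h) = 16*1.0948462388 − 1.0959374327 = 16.4216023881
Denominator 16 − 1 = 15.
So the Richardson estimate is 1.0947734925.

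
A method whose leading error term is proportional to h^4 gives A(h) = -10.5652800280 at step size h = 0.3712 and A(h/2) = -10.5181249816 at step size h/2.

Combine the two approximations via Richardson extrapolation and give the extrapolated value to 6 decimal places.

-10.514981

Leading term ∝ h^4; use weight 16 = 2^4.
16*(-10.5181249816) = -168.2899997056; subtract (-10.5652800280) → -157.7247196776
(-157.7247196776) ÷ 15 = -10.5149813118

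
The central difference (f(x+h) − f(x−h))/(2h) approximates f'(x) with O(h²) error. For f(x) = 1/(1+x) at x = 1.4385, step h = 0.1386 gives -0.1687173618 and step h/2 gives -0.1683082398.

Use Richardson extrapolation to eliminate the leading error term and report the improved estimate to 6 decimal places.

Leading term ∝ h^2; use weight 4 = 2^2.
4×(-0.1683082398) = -0.6732329592; subtract (-0.1687173618) → -0.5045155974
Denominator 4 − 1 = 3.
Result: -0.1681718658
Correction |R − A(h/2)| = 1.364e-04; gap |A(h/2) − A(h)| = 4.091e-04.

-0.168172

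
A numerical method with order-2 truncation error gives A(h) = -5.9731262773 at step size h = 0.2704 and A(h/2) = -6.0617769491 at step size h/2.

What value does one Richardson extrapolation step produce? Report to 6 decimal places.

The method has order 2: 2^2 = 4.
Top: 4(-6.0617769491) − (-5.9731262773) = -18.2739815191
Denominator 4 − 1 = 3.
R = (-18.2739815191)/3 = -6.0913271730

-6.091327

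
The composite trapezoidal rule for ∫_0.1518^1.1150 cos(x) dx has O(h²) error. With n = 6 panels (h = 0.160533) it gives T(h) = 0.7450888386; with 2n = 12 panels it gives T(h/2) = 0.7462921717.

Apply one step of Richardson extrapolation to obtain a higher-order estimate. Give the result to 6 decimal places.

Method order is 2; weight 2^2 = 4.
4 × 0.7462921717 = 2.9851686868; subtract 0.7450888386 → 2.2400798482
2.2400798482 ÷ 3 = 0.7466932827

0.746693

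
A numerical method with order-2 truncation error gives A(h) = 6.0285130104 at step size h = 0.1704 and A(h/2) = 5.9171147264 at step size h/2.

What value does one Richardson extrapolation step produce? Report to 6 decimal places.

5.879982

The method has order 2: 2^2 = 4.
Numerator 4×A(h/2) − A(h) = 4×5.9171147264 − 6.0285130104 = 17.6399458952
Divide by 2^2 − 1 = 3.
Extrapolated: 17.6399458952 / 3 = 5.8799819651
Shift from A(h/2): −0.0371327613.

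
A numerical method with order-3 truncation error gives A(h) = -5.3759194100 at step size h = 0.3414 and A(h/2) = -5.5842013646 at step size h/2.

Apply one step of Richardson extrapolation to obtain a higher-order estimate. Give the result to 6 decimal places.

Order 3 gives 2^r = 8 and 2^r − 1 = 7.
8*(-5.5842013646) = -44.6736109168; subtract (-5.3759194100) → -39.2976915068
R = (-39.2976915068)/7 = -5.6139559295

-5.613956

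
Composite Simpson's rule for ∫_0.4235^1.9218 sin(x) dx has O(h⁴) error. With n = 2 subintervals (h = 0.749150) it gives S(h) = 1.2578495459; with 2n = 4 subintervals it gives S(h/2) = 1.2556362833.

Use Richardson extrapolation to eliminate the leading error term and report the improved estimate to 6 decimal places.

With r = 4 the leading error scales as h^4, so the weight is 2^4 = 16.
Top: 16(1.2556362833) − (1.2578495459) = 18.8323309869
Denominator 16 − 1 = 15.
So the Richardson estimate is 1.2554887325.

1.255489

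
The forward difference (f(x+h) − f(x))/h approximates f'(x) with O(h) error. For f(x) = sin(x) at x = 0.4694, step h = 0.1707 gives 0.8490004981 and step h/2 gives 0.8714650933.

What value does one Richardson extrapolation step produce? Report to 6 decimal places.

0.893930

The method has order 1: 2^1 = 2.
2*0.8714650933 = 1.7429301866; 1.7429301866 − 0.8490004981 = 0.8939296885
(2*0.8714650933 − 0.8490004981)/(2 − 1) = 0.8939296885
Correction |R − A(h/2)| = 2.246e-02; gap |A(h/2) − A(h)| = 2.246e-02.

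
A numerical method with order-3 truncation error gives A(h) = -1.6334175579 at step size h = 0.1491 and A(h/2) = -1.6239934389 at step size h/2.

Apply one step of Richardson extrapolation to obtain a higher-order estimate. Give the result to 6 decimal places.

-1.622647

Error is O(h^3); halving h shrinks it by 2^3 = 8.
8*(-1.6239934389) − (-1.6334175579) = -11.3585299533
Divide by 2^3 − 1 = 7.
R = (-11.3585299533)/7 = -1.6226471362
Shift from A(h/2): +0.0013463027.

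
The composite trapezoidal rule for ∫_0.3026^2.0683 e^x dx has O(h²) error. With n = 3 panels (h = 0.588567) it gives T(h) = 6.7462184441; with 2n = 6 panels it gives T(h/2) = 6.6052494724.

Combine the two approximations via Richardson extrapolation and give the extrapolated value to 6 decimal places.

6.558260

The method has order 2: 2^2 = 4.
Weighted: 26.4209978896 − 6.7462184441 = 19.6747794455
Divide by 2^2 − 1 = 3.
Result: 6.5582598152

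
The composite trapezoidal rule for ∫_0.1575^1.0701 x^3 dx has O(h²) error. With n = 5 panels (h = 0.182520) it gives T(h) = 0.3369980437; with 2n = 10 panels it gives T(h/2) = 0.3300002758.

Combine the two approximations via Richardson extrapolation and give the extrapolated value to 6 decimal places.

Order 2 gives 2^r = 4 and 2^r − 1 = 3.
4·0.3300002758 = 1.3200011032; 1.3200011032 − 0.3369980437 = 0.9830030595
R = 0.9830030595/3 = 0.3276676865
Shift from A(h/2): −0.0023325893.

0.327668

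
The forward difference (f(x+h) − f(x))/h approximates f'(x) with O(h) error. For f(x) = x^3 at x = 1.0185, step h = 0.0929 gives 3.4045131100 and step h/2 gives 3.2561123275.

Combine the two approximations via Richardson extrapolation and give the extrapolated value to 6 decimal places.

3.107712

Leading term ∝ h^1; use weight 2 = 2^1.
Difference of the inputs: 3.2561123275 − 3.4045131100 = -0.1484007825
Divide by 2^1 − 1 = 1: (-0.1484007825)/1 = -0.1484007825
R = A(h/2) + (A(h/2) − A(h))/1 = 3.2561123275 − 0.1484007825 = 3.1077115450
Shift from A(h/2): −0.1484007825.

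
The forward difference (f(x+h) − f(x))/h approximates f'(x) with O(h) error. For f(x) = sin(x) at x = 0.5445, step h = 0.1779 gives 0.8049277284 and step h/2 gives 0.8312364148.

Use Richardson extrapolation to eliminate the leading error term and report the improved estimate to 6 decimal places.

0.857545

Leading term ∝ h^1; use weight 2 = 2^1.
Difference of the inputs: 0.8312364148 − 0.8049277284 = 0.0263086864
Divide by 2^1 − 1 = 1: 0.0263086864/1 = 0.0263086864
R = 0.8312364148 + 0.0263086864 = 0.8575451012
Correction |R − A(h/2)| = 2.631e-02; gap |A(h/2) − A(h)| = 2.631e-02.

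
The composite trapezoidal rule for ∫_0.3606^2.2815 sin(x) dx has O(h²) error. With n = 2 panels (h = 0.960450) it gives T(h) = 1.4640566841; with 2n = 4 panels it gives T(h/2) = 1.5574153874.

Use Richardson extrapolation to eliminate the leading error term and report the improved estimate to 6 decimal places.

1.588535

Leading term ∝ h^2; use weight 4 = 2^2.
Weighted: 6.2296615496 − 1.4640566841 = 4.7656048655
(4 × 1.5574153874 − 1.4640566841)/(4 − 1) = 1.5885349552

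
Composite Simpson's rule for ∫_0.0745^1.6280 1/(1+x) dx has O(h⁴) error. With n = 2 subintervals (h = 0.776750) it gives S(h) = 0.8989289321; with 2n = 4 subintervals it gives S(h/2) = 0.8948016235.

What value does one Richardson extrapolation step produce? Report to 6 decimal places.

0.894526

r = 4: numerator weight 16, denominator 15.
A(h/2) − A(h) = 0.8948016235 − 0.8989289321 = -0.0041273086
Divide by 2^4 − 1 = 15: (-0.0041273086)/15 = -0.0002751539
R = 0.8948016235 − 0.0002751539 = 0.8945264696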